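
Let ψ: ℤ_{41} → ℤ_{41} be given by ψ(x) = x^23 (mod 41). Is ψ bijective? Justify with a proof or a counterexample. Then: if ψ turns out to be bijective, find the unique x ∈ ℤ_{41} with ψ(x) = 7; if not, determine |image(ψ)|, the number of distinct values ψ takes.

Since 41 is prime, the nonzero elements of ℤ_{41} form a cyclic group of order 40.
As gcd(23, 40) = 1, raising to the 23rd power is a bijection on this group: if a^23 ≡ b^23 then (ab^{−1})^23 = 1, and the only element of order dividing gcd(23, 40) = 1 is 1, so a = b.
With ψ(0) = 0 this makes ψ injective on all of ℤ_{41}, hence bijective (finite equal-size domain and codomain). In particular ψ is bijective.
Since ψ is bijective, we find the preimage of 7. The inverse of x ↦ x^23 on (ℤ_{41})^× is x ↦ x^7, because 23·7 = 161 = 4·40 + 1 ≡ 1 (mod 40) and x^{40} = 1 for x ≠ 0 (Fermat). So ψ⁻¹(7) = 7^7 mod 41.
Repeated squaring mod 41: 7^1 ≡ 7, 7^2 ≡ 7² = 49 ≡ 8, 7^4 ≡ 8² = 64 ≡ 23. Since 7 = 4 + 2 + 1, 7^7 ≡ 23·8·7: 23·8 = 184 ≡ 20, then 20·7 = 140 ≡ 17. So 7^7 ≡ 17 (mod 41).
Hence ψ⁻¹(7) = 17.

17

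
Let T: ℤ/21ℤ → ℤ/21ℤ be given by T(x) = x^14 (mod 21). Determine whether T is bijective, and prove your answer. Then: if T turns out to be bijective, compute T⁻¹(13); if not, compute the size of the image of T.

8

T(2): Repeated squaring mod 21: 2^1 ≡ 2, 2^2 ≡ 2² = 4, 2^4 ≡ 4² = 16, 2^8 ≡ 16² = 256 ≡ 4. Since 14 = 8 + 4 + 2, 2^14 ≡ 4·16·4: 4·16 = 64 ≡ 1, then 1·4 = 4. So 2^14 ≡ 4 (mod 21).
T(5): Repeated squaring mod 21: 5^1 ≡ 5, 5^2 ≡ 5² = 25 ≡ 4, 5^4 ≡ 4² = 16, 5^8 ≡ 16² = 256 ≡ 4. Since 14 = 8 + 4 + 2, 5^14 ≡ 4·16·4: 4·16 = 64 ≡ 1, then 1·4 = 4. So 5^14 ≡ 4 (mod 21).
So T(2) = T(5) = 4 while 2 ≠ 5, so T is not injective, hence not bijective.
Since T is not bijective, we determine |image(T)|. Computing x^14 mod 21 for each x (by repeated squaring, reducing mod 21 at every step), the values T(0), T(1), …, T(20) are: 0, 1, 4, 9, 16, 4, 15, 7, 1, 18, 16, 16, 18, 1, 7, 15, 4, 16, 9, 4, 1.
The distinct values are {0, 1, 4, 7, 9, 15, 16, 18}; there are 8 of them.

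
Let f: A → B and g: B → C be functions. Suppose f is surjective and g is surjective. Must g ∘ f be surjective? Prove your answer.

Let c ∈ C. Since g is surjective, there is b ∈ B with g(b) = c. Since f is surjective, there is a ∈ A with f(a) = b.
Then (g ∘ f)(a) = g(b) = c. Thus g ∘ f is surjective.

surjective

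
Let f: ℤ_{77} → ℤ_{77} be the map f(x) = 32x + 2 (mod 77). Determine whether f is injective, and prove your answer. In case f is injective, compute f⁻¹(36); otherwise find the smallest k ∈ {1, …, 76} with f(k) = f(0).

By definition, injectivity means: for all a, b in the domain, f(a) = f(b) implies a = b.
If f(a) = f(b), then 32a ≡ 32b (mod 77). Because gcd(32, 77) = 1, we may cancel 32 to get a ≡ b (mod 77).
Hence f is injective.
We now compute 32⁻¹ mod 77 explicitly. Euclid's algorithm: 77 = 2·32 + 13, 32 = 2·13 + 6, 13 = 2·6 + 1; back-substituting gives 1 = 65·32 − 27·77, so 32⁻¹ ≡ 65 (mod 77).
Since f is injective, we compute f⁻¹(36): solve 32x + 2 ≡ 36 (mod 77), i.e. 32x ≡ 34 (mod 77).
Multiplying by 32⁻¹ = 65 gives x ≡ 65·34 = 2210 = 28·77 + 54 ≡ 54 (mod 77).
Check: f(54) = 32·54 + 2 = 1730 = 22·77 + 36 ≡ 36 (mod 77).

54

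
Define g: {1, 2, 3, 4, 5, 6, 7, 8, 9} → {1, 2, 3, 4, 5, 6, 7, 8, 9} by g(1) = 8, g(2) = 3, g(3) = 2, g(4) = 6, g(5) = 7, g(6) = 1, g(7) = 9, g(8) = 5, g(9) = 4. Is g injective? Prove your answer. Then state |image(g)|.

The values g(1), …, g(9) are 8, 3, 2, 6, 7, 1, 9, 5, 4 — all distinct.
So g(x_1) = g(x_2) only when x_1 = x_2, and g is injective.
The image of g is {1, 2, 3, 4, 5, 6, 7, 8, 9}, which has 9 elements.

9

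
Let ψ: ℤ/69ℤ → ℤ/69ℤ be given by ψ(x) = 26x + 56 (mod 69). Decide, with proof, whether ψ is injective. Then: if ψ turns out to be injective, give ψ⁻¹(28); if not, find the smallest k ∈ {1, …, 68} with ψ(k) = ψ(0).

52

If ψ(x_1) = ψ(x_2), then 26x_1 ≡ 26x_2 (mod 69). Because gcd(26, 69) = 1, we may cancel 26 to get x_1 ≡ x_2 (mod 69).
Therefore ψ is injective.
We now compute 26⁻¹ mod 69 explicitly. Euclid's algorithm: 69 = 2·26 + 17, 26 = 1·17 + 9, 17 = 1·9 + 8, 9 = 1·8 + 1; back-substituting gives 1 = 8·26 − 3·69, so 26⁻¹ ≡ 8 (mod 69).
Since ψ is injective, we compute ψ⁻¹(28): solve 26x + 56 ≡ 28 (mod 69), i.e. 26x ≡ 41 (mod 69).
Multiplying by 26⁻¹ = 8 gives x ≡ 8·41 = 328 = 4·69 + 52 ≡ 52 (mod 69).
Check: ψ(52) = 26·52 + 56 = 1408 = 20·69 + 28 ≡ 28 (mod 69).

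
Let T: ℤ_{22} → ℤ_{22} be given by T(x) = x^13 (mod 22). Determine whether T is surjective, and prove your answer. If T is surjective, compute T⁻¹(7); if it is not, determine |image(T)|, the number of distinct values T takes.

Computing x^13 mod 22 for each x (by repeated squaring, reducing mod 22 at every step), the values T(0), T(1), …, T(21) are: 0, 1, 8, 5, 20, 15, 18, 13, 6, 3, 10, 11, 12, 19, 16, 9, 4, 7, 2, 17, 14, 21.
Every element of ℤ_{22} appears exactly once in this list, so T is a bijection, and in particular surjective.
Since T is surjective, we read off the preimage of 7 from the same table: T(17) = 7, so T⁻¹(7) = 17.

17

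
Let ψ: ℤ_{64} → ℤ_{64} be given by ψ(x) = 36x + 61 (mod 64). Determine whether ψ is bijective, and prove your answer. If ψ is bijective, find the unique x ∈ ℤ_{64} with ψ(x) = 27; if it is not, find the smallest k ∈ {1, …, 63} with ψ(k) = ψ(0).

We have gcd(36, 64) = 4 > 1. Taking a = 0 and b = 16: ψ(0) = 61 and ψ(16) = 36·16 + 61 = 637 ≡ 61 (mod 64).
So ψ(0) = ψ(16) while 0 ≠ 16, therefore ψ is not injective, hence not bijective.
Since ψ is not bijective, we find the least positive k with ψ(k) = ψ(0): this means 36k ≡ 0 (mod 64), i.e. 64 ∣ 36k. Since gcd(36, 64) = 4, dividing through by 4 this holds exactly when 16 ∣ 9k, and as gcd(9, 16) = 1, exactly when 16 ∣ k.
The smallest positive such k is 16.

16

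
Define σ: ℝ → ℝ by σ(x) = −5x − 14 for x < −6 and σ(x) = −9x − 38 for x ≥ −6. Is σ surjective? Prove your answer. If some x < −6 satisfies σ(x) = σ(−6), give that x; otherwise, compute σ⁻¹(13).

Both pieces are strictly decreasing (slopes −5 and −9), so each is injective on its own interval.
The left piece maps (−∞, −6) onto (16, ∞); the right piece maps [−6, ∞) onto (−∞, 16].
These images together cover ℝ, so σ is surjective.
Because the two images are disjoint, no x < −6 has σ(x) = σ(−6), so we compute σ⁻¹(13): 13 lies in (−∞, 16], so solve −9x − 38 = 13: x = (13 + 38)/(−9) = −17/3.

-17/3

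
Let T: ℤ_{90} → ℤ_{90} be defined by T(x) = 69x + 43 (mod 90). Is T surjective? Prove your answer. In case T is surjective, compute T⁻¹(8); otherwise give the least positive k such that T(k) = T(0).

By definition, T is surjective if every y in the codomain equals T(x) for some x in the domain.
Since gcd(69, 90) = 3, we have 69x ≡ 0 (mod 3) for all x, so T(x) ≡ 1 (mod 3).
But 0 ≢ 1 (mod 3), so 0 ∈ ℤ_{90} has no preimage. So T is not surjective.
Since T is not surjective, we find the least positive k with T(k) = T(0): this means 69k ≡ 0 (mod 90), i.e. 90 ∣ 69k. Since gcd(69, 90) = 3, dividing through by 3 this holds exactly when 30 ∣ 23k, and as gcd(23, 30) = 1, exactly when 30 ∣ k.
The smallest positive such k is 30.

30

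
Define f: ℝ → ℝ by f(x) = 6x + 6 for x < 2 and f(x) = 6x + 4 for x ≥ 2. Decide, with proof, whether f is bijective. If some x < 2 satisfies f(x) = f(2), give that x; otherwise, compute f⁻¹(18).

5/3

Both pieces are strictly increasing (slopes 6 and 6), so each is injective on its own interval.
The left piece maps (−∞, 2) onto (−∞, 18); the right piece maps [2, ∞) onto [16, ∞).
These images overlap. In particular f(2) = 16 (right piece), and solving 6x + 6 = 16 on the left piece gives x = 5/3 < 2.
So f(5/3) = f(2) with 5/3 ≠ 2, and f is not injective, hence not bijective. This x = 5/3 is the requested value below 2.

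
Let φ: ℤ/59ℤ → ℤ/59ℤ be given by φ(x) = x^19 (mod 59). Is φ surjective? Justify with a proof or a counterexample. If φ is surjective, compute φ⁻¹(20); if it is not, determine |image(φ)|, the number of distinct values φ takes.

Since 59 is prime, the nonzero elements of ℤ/59ℤ form a cyclic group of order 58.
As gcd(19, 58) = 1, raising to the 19th power is a bijection on this group: if u^19 ≡ v^19 then (uv^{−1})^19 = 1, and the only element of order dividing gcd(19, 58) = 1 is 1, so u = v.
With φ(0) = 0 this makes φ injective on all of ℤ/59ℤ, hence bijective (finite equal-size domain and codomain). In particular φ is surjective.
Since φ is surjective, we find the preimage of 20. The inverse of x ↦ x^19 on (ℤ/59ℤ)^× is x ↦ x^55, because 19·55 = 1045 = 18·58 + 1 ≡ 1 (mod 58) and x^{58} = 1 for x ≠ 0 (Fermat). So φ⁻¹(20) = 20^55 mod 59.
Repeated squaring mod 59: 20^1 ≡ 20, 20^2 ≡ 20² = 400 ≡ 46, 20^4 ≡ 46² = 2116 ≡ 51, 20^8 ≡ 51² = 2601 ≡ 5, 20^16 ≡ 5² = 25, 20^32 ≡ 25² = 625 ≡ 35. Since 55 = 32 + 16 + 4 + 2 + 1, 20^55 ≡ 35·25·51·46·20: 35·25 = 875 ≡ 49, then 49·51 = 2499 ≡ 21, then 21·46 = 966 ≡ 22, then 22·20 = 440 ≡ 27. So 20^55 ≡ 27 (mod 59).
Hence φ⁻¹(20) = 27.

27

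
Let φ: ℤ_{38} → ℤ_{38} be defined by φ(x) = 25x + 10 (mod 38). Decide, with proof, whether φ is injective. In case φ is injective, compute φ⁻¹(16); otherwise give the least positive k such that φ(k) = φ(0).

By definition, φ is injective when φ(s) = φ(t) forces s = t.
Suppose φ(s) = φ(t) in ℤ_{38}. Then 25s + 10 ≡ 25t + 10 (mod 38), hence 25(s − t) ≡ 0 (mod 38).
Since gcd(25, 38) = 1, 25 is invertible modulo 38, therefore s − t ≡ 0 (mod 38), i.e. s = t.
Therefore φ is injective.
We now compute 25⁻¹ mod 38 explicitly. Euclid's algorithm: 38 = 1·25 + 13, 25 = 1·13 + 12, 13 = 1·12 + 1; back-substituting gives 1 = 35·25 − 23·38, so 25⁻¹ ≡ 35 (mod 38).
Since φ is injective, we compute φ⁻¹(16): solve 25x + 10 ≡ 16 (mod 38), i.e. 25x ≡ 6 (mod 38).
Multiplying by 25⁻¹ = 35 gives x ≡ 35·6 = 210 = 5·38 + 20 ≡ 20 (mod 38).
Check: φ(20) = 25·20 + 10 = 510 = 13·38 + 16 ≡ 16 (mod 38).

20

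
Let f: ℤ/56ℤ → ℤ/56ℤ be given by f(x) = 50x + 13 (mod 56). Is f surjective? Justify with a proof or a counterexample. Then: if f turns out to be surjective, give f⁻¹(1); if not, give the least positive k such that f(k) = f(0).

Recall: f is surjective if every y in the codomain equals f(x) for some x in the domain.
Since gcd(50, 56) = 2, we have 50x ≡ 0 (mod 2) for all x, so f(x) ≡ 1 (mod 2).
But 0 ≢ 1 (mod 2), so 0 ∈ ℤ/56ℤ has no preimage. Therefore f is not surjective.
Since f is not surjective, we find the least positive k with f(k) = f(0): this means 50k ≡ 0 (mod 56), i.e. 56 ∣ 50k. Since gcd(50, 56) = 2, dividing through by 2 this holds exactly when 28 ∣ 25k, and as gcd(25, 28) = 1, exactly when 28 ∣ k.
The smallest positive such k is 28.

28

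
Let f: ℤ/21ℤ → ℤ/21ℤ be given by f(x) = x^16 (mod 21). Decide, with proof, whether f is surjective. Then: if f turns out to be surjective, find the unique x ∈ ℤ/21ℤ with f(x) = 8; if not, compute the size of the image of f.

8

f(2): Repeated squaring mod 21: 2^1 ≡ 2, 2^2 ≡ 2² = 4, 2^4 ≡ 4² = 16, 2^8 ≡ 16² = 256 ≡ 4, 2^16 ≡ 4² = 16. So 2^16 ≡ 16 (mod 21).
f(5): Repeated squaring mod 21: 5^1 ≡ 5, 5^2 ≡ 5² = 25 ≡ 4, 5^4 ≡ 4² = 16, 5^8 ≡ 16² = 256 ≡ 4, 5^16 ≡ 4² = 16. So 5^16 ≡ 16 (mod 21).
So f(2) = f(5) = 16 while 2 ≠ 5, therefore f is not injective.
A non-injective map from the 21-element set ℤ/21ℤ to itself takes at most 20 distinct values, so it cannot be surjective. Hence f is not surjective.
Since f is not surjective, we determine |image(f)|. Computing x^16 mod 21 for each x (by repeated squaring, reducing mod 21 at every step), the values f(0), f(1), …, f(20) are: 0, 1, 16, 18, 4, 16, 15, 7, 1, 9, 4, 4, 9, 1, 7, 15, 16, 4, 18, 16, 1.
The distinct values are {0, 1, 4, 7, 9, 15, 16, 18}; there are 8 of them.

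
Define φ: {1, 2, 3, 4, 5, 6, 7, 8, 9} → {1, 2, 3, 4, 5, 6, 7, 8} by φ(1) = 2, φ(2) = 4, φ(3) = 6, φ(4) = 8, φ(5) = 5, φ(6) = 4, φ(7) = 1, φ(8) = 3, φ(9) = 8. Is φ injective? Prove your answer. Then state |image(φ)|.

7

φ(2) = 4 = φ(6) with 2 ≠ 6, so φ is not injective.
The image of φ is {1, 2, 3, 4, 5, 6, 8}, which has 7 elements.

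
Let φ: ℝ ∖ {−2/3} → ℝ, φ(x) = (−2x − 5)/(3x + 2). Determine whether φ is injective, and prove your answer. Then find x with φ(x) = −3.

-1/7

Suppose φ(x_1) = φ(x_2). Cross-multiplying: (−2x_1 − 5)(3x_2 + 2) = (−2x_2 − 5)(3x_1 + 2).
Expanding both sides and cancelling the symmetric terms leaves 11·(x_1 − x_2) = 0. Since 11 ≠ 0, x_1 = x_2. Therefore φ is injective.
Solving φ(x) = −3: cross-multiplying gives −2x − 5 = −3(3x + 2), which rearranges to 7x = −1, so x = −1/7.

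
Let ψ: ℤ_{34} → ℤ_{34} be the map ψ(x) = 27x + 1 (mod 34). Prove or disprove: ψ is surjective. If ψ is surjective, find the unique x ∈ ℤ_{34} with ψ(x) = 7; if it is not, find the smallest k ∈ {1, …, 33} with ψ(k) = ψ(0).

Since gcd(27, 34) = 1, 27 is invertible modulo 34. Euclid's algorithm: 34 = 1·27 + 7, 27 = 3·7 + 6, 7 = 1·6 + 1; back-substituting gives 1 = 29·27 − 23·34, so 27⁻¹ ≡ 29 (mod 34).
Then y ↦ 29(y − 1) is a two-sided inverse to ψ, so every y ∈ ℤ_{34} has a preimage.
So ψ is surjective.
Since ψ is surjective, we find ψ⁻¹(7): we need 27x ≡ 7 − 1 ≡ 6 (mod 34). Using 27⁻¹ = 29: x ≡ 29·6 = 174 = 5·34 + 4, so x = 4.
Check: ψ(4) = 27·4 + 1 = 109 = 3·34 + 7 ≡ 7 (mod 34).

4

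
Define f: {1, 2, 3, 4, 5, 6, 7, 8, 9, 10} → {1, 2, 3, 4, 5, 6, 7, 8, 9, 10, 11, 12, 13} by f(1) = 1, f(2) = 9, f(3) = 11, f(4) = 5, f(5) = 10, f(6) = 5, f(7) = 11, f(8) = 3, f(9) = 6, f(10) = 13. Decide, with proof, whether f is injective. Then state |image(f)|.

f(4) = 5 = f(6) with 4 ≠ 6, so f is not injective.
The image of f is {1, 3, 5, 6, 9, 10, 11, 13}, which has 8 elements.

8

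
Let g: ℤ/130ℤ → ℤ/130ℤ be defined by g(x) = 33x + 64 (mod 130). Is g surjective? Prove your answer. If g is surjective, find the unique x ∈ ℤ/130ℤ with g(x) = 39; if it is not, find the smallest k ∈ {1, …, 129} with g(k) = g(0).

Recall that surjectivity means every element of the codomain has a preimage under g.
Since gcd(33, 130) = 1, 33 is invertible modulo 130. Euclid's algorithm: 130 = 3·33 + 31, 33 = 1·31 + 2, 31 = 15·2 + 1; back-substituting gives 1 = 67·33 − 17·130, so 33⁻¹ ≡ 67 (mod 130).
For any y ∈ ℤ/130ℤ, x = 67(y − 64) mod 130 satisfies g(x) = 33·67(y − 64) + 64 ≡ y (since 33·67 ≡ 1 mod 130). So every y has a preimage.
Therefore g is surjective.
Since g is surjective, we find g⁻¹(39): we need 33x ≡ 39 − 64 ≡ 105 (mod 130). Using 33⁻¹ = 67: x ≡ 67·105 = 7035 = 54·130 + 15, so x = 15.
Check: g(15) = 33·15 + 64 = 559 = 4·130 + 39 ≡ 39 (mod 130).

15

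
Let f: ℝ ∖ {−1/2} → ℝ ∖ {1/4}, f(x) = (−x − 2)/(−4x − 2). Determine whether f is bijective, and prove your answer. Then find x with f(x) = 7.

-4/9

Suppose f(a) = f(b). Cross-multiplying: (−a − 2)(−4b − 2) = (−b − 2)(−4a − 2).
Expanding both sides and cancelling the symmetric terms leaves −6·(a − b) = 0. Since −6 ≠ 0, a = b. Hence f is injective.
For any y ≠ 1/4, solving y(−4x − 2) = −x − 2 for x gives a well-defined x ≠ −1/2. So f is surjective.
Therefore f is bijective.
Solving f(x) = 7: cross-multiplying gives −x − 2 = 7(−4x − 2), which rearranges to 27x = −12, so x = −4/9.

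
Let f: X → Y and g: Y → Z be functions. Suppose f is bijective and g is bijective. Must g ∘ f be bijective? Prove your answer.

bijective

Injectivity: if g(f(x_1)) = g(f(x_2)) then f(x_1) = f(x_2) (g injective) so x_1 = x_2 (f injective).
Surjectivity: for c ∈ Z pick b with g(b) = c, then a with f(a) = b; then (g ∘ f)(a) = c.
Therefore g ∘ f is bijective.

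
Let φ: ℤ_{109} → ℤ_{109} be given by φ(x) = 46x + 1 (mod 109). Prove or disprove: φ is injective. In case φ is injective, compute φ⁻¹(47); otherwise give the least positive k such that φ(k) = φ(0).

1

If φ(x_1) = φ(x_2), then 46x_1 ≡ 46x_2 (mod 109). Because gcd(46, 109) = 1, we may cancel 46 to get x_1 ≡ x_2 (mod 109).
Therefore φ is injective.
We now compute 46⁻¹ mod 109 explicitly. Euclid's algorithm: 109 = 2·46 + 17, 46 = 2·17 + 12, 17 = 1·12 + 5, 12 = 2·5 + 2, 5 = 2·2 + 1; back-substituting gives 1 = 64·46 − 27·109, so 46⁻¹ ≡ 64 (mod 109).
Since φ is injective, we compute φ⁻¹(47): solve 46x + 1 ≡ 47 (mod 109), i.e. 46x ≡ 46 (mod 109).
Multiplying by 46⁻¹ = 64 gives x ≡ 64·46 = 2944 = 27·109 + 1 ≡ 1 (mod 109).
Check: φ(1) = 46·1 + 1 = 47 ≡ 47 (mod 109).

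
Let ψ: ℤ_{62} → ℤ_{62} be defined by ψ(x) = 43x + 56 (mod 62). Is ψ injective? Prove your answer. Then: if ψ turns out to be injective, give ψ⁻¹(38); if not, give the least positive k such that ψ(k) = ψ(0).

14

If ψ(a) = ψ(b), then 43a ≡ 43b (mod 62). Because gcd(43, 62) = 1, we may cancel 43 to get a ≡ b (mod 62).
Thus ψ is injective.
We now compute 43⁻¹ mod 62 explicitly. Euclid's algorithm: 62 = 1·43 + 19, 43 = 2·19 + 5, 19 = 3·5 + 4, 5 = 1·4 + 1; back-substituting gives 1 = 13·43 − 9·62, so 43⁻¹ ≡ 13 (mod 62).
Since ψ is injective, we compute ψ⁻¹(38): solve 43x + 56 ≡ 38 (mod 62), i.e. 43x ≡ 44 (mod 62).
Multiplying by 43⁻¹ = 13 gives x ≡ 13·44 = 572 = 9·62 + 14 ≡ 14 (mod 62).
Check: ψ(14) = 43·14 + 56 = 658 = 10·62 + 38 ≡ 38 (mod 62).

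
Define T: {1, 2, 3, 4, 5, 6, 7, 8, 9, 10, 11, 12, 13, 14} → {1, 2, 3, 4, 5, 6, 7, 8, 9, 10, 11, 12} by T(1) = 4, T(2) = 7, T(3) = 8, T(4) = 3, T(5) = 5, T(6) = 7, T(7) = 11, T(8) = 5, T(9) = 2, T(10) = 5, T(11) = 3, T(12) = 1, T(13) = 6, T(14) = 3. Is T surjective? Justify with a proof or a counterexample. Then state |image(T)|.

9

No element maps to 9, so T is not surjective.
The image of T is {1, 2, 3, 4, 5, 6, 7, 8, 11}, which has 9 elements.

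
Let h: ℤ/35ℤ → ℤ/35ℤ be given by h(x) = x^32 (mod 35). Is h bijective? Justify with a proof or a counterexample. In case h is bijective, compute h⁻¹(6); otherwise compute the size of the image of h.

8

h(3): Repeated squaring mod 35: 3^1 ≡ 3, 3^2 ≡ 3² = 9, 3^4 ≡ 9² = 81 ≡ 11, 3^8 ≡ 11² = 121 ≡ 16, 3^16 ≡ 16² = 256 ≡ 11, 3^32 ≡ 11² = 121 ≡ 16. So 3^32 ≡ 16 (mod 35).
h(4): Repeated squaring mod 35: 4^1 ≡ 4, 4^2 ≡ 4² = 16, 4^4 ≡ 16² = 256 ≡ 11, 4^8 ≡ 11² = 121 ≡ 16, 4^16 ≡ 16² = 256 ≡ 11, 4^32 ≡ 11² = 121 ≡ 16. So 4^32 ≡ 16 (mod 35).
So h(3) = h(4) = 16 while 3 ≠ 4, so h is not injective, hence not bijective.
Since h is not bijective, we determine |image(h)|. Computing x^32 mod 35 for each x (by repeated squaring, reducing mod 35 at every step), the values h(0), h(1), …, h(34) are: 0, 1, 11, 16, 16, 25, 1, 21, 1, 11, 30, 16, 11, 1, 21, 15, 11, 16, 16, 11, 15, 21, 1, 11, 16, 30, 11, 1, 21, 1, 25, 16, 16, 11, 1.
The distinct values are {0, 1, 11, 15, 16, 21, 25, 30}; there are 8 of them.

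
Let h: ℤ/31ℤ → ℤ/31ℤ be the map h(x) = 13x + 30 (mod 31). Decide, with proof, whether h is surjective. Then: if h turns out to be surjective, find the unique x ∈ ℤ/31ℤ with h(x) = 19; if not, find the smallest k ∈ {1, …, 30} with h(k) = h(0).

23

Since gcd(13, 31) = 1, 13 is invertible modulo 31. Euclid's algorithm: 31 = 2·13 + 5, 13 = 2·5 + 3, 5 = 1·3 + 2, 3 = 1·2 + 1; back-substituting gives 1 = 12·13 − 5·31, so 13⁻¹ ≡ 12 (mod 31).
Then y ↦ 12(y − 30) is a two-sided inverse to h, so every y ∈ ℤ/31ℤ has a preimage.
So h is surjective.
Since h is surjective, we find h⁻¹(19): we need 13x ≡ 19 − 30 ≡ 20 (mod 31). Using 13⁻¹ = 12: x ≡ 12·20 = 240 = 7·31 + 23, so x = 23.
Check: h(23) = 13·23 + 30 = 329 = 10·31 + 19 ≡ 19 (mod 31).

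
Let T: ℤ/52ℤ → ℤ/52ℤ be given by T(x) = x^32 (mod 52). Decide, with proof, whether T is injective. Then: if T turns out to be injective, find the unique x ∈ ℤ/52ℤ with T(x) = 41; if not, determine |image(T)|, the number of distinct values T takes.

T(1) = 1^32 = 1.
T(5): Repeated squaring mod 52: 5^1 ≡ 5, 5^2 ≡ 5² = 25, 5^4 ≡ 25² = 625 ≡ 1, 5^8 ≡ 1² = 1, 5^16 ≡ 1² = 1, 5^32 ≡ 1² = 1. So 5^32 ≡ 1 (mod 52).
So T(1) = T(5) = 1 while 1 ≠ 5, so T is not injective.
Since T is not injective, we determine |image(T)|. Computing x^32 mod 52 for each x (by repeated squaring, reducing mod 52 at every step), the values T(0), T(1), …, T(51) are: 0, 1, 48, 9, 16, 1, 16, 29, 40, 29, 48, 9, 40, 13, 40, 9, 48, 29, 40, 29, 16, 1, 16, 9, 48, 1, 0, 1, 48, 9, 16, 1, 16, 29, 40, 29, 48, 9, 40, 13, 40, 9, 48, 29, 40, 29, 16, 1, 16, 9, 48, 1.
The distinct values are {0, 1, 9, 13, 16, 29, 40, 48}; there are 8 of them.

8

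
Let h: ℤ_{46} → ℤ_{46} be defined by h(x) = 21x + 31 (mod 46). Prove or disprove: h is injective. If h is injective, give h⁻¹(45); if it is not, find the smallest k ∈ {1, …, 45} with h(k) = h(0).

16

If h(u) = h(v), then 21u ≡ 21v (mod 46). Because gcd(21, 46) = 1, we may cancel 21 to get u ≡ v (mod 46).
Thus h is injective.
We now compute 21⁻¹ mod 46 explicitly. Euclid's algorithm: 46 = 2·21 + 4, 21 = 5·4 + 1; back-substituting gives 1 = 11·21 − 5·46, so 21⁻¹ ≡ 11 (mod 46).
Since h is injective, we compute h⁻¹(45): solve 21x + 31 ≡ 45 (mod 46), i.e. 21x ≡ 14 (mod 46).
Multiplying by 21⁻¹ = 11 gives x ≡ 11·14 = 154 = 3·46 + 16 ≡ 16 (mod 46).
Check: h(16) = 21·16 + 31 = 367 = 7·46 + 45 ≡ 45 (mod 46).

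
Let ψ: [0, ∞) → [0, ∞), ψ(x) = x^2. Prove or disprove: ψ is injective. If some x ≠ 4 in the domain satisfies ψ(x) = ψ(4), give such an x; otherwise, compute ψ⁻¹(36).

6

On [0, ∞), x ↦ x^2 is strictly increasing, so ψ(s) = ψ(t) forces s = t. Hence ψ is injective.
Since x ↦ x^2 is strictly increasing on [0, ∞), it is injective there, so no x ≠ 4 in the domain has ψ(x) = ψ(4). We therefore compute ψ⁻¹(36) = 36^{1/2} = 6 (indeed 6^2 = 36).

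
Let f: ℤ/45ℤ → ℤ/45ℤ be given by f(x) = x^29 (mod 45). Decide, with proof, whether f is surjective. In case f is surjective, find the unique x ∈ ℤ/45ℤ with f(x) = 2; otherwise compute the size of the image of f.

f(0) = 0^29 = 0.
f(15): Repeated squaring mod 45: 15^1 ≡ 15, 15^2 ≡ 15² = 225 ≡ 0, 15^4 ≡ 0² = 0, 15^8 ≡ 0² = 0, 15^16 ≡ 0² = 0. Since 29 = 16 + 8 + 4 + 1, 15^29 ≡ 0·0·0·15: 0·0 = 0, then 0·0 = 0, then 0·15 = 0. So 15^29 ≡ 0 (mod 45).
So f(0) = f(15) = 0 while 0 ≠ 15, so f is not injective.
A non-injective map from the 45-element set ℤ/45ℤ to itself takes at most 44 distinct values, so it cannot be surjective. Therefore f is not surjective.
Since f is not surjective, we determine |image(f)|. Computing x^29 mod 45 for each x (by repeated squaring, reducing mod 45 at every step), the values f(0), f(1), …, f(44) are: 0, 1, 32, 18, 34, 20, 36, 22, 8, 9, 10, 41, 27, 43, 29, 0, 31, 17, 18, 19, 5, 36, 7, 38, 9, 40, 26, 27, 28, 14, 0, 16, 2, 18, 4, 35, 36, 37, 23, 9, 25, 11, 27, 13, 44.
The distinct values are {0, 1, 2, 4, 5, 7, 8, 9, 10, 11, 13, 14, 16, 17, 18, 19, 20, 22, 23, 25, 26, 27, 28, 29, 31, 32, 34, 35, 36, 37, 38, 40, 41, 43, 44}; there are 35 of them.

35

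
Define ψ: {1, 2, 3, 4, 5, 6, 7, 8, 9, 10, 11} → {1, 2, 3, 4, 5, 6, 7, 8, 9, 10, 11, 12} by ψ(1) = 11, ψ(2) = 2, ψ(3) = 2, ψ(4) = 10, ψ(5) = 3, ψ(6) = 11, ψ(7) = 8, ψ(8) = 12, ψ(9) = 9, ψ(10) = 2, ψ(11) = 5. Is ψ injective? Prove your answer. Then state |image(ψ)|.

ψ(2) = 2 = ψ(3) with 2 ≠ 3, so ψ is not injective.
The image of ψ is {2, 3, 5, 8, 9, 10, 11, 12}, which has 8 elements.

8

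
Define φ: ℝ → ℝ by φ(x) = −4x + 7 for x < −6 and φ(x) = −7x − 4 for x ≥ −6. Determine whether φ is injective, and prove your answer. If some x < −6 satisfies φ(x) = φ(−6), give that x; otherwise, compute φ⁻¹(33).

Both pieces are strictly decreasing (slopes −4 and −7), so each is injective on its own interval.
The left piece maps (−∞, −6) onto (31, ∞); the right piece maps [−6, ∞) onto (−∞, 38].
These images overlap. In particular φ(−6) = 38 (right piece), and solving −4x + 7 = 38 on the left piece gives x = −31/4 < −6.
So φ(−31/4) = φ(−6) with −31/4 ≠ −6, and φ is not injective. This x = −31/4 is the requested value below −6.

-31/4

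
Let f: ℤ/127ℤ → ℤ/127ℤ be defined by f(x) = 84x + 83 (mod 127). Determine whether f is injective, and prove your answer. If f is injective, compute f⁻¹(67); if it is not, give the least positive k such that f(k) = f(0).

24

By definition, f is injective if f(s) = f(t) implies s = t.
If f(s) = f(t), then 84s ≡ 84t (mod 127). Because gcd(84, 127) = 1, we may cancel 84 to get s ≡ t (mod 127).
Therefore f is injective.
We now compute 84⁻¹ mod 127 explicitly. Euclid's algorithm: 127 = 1·84 + 43, 84 = 1·43 + 41, 43 = 1·41 + 2, 41 = 20·2 + 1; back-substituting gives 1 = 62·84 − 41·127, so 84⁻¹ ≡ 62 (mod 127).
Since f is injective, we compute f⁻¹(67): solve 84x + 83 ≡ 67 (mod 127), i.e. 84x ≡ 111 (mod 127).
Multiplying by 84⁻¹ = 62 gives x ≡ 62·111 = 6882 = 54·127 + 24 ≡ 24 (mod 127).
Check: f(24) = 84·24 + 83 = 2099 = 16·127 + 67 ≡ 67 (mod 127).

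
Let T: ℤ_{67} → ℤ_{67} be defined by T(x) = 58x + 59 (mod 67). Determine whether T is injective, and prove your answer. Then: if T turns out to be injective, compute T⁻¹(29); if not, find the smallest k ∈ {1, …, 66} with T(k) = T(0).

48

Suppose T(u) = T(v) in ℤ_{67}. Then 58u + 59 ≡ 58v + 59 (mod 67), hence 58(u − v) ≡ 0 (mod 67).
Since gcd(58, 67) = 1, 58 is invertible modulo 67, so u − v ≡ 0 (mod 67), i.e. u = v.
Therefore T is injective.
We now compute 58⁻¹ mod 67 explicitly. Euclid's algorithm: 67 = 1·58 + 9, 58 = 6·9 + 4, 9 = 2·4 + 1; back-substituting gives 1 = 52·58 − 45·67, so 58⁻¹ ≡ 52 (mod 67).
Since T is injective, we compute T⁻¹(29): solve 58x + 59 ≡ 29 (mod 67), i.e. 58x ≡ 37 (mod 67).
Multiplying by 58⁻¹ = 52 gives x ≡ 52·37 = 1924 = 28·67 + 48 ≡ 48 (mod 67).
Check: T(48) = 58·48 + 59 = 2843 = 42·67 + 29 ≡ 29 (mod 67).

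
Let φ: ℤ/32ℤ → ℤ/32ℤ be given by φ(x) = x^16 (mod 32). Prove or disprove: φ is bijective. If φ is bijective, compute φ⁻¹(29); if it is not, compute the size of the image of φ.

φ(0) = 0^16 = 0.
φ(2): Repeated squaring mod 32: 2^1 ≡ 2, 2^2 ≡ 2² = 4, 2^4 ≡ 4² = 16, 2^8 ≡ 16² = 256 ≡ 0, 2^16 ≡ 0² = 0. So 2^16 ≡ 0 (mod 32).
So φ(0) = φ(2) = 0 while 0 ≠ 2, so φ is not injective, hence not bijective.
Since φ is not bijective, we determine |image(φ)|. Computing x^16 mod 32 for each x (by repeated squaring, reducing mod 32 at every step), the values φ(0), φ(1), …, φ(31) are: 0, 1, 0, 1, 0, 1, 0, 1, 0, 1, 0, 1, 0, 1, 0, 1, 0, 1, 0, 1, 0, 1, 0, 1, 0, 1, 0, 1, 0, 1, 0, 1.
The distinct values are {0, 1}; there are 2 of them.

2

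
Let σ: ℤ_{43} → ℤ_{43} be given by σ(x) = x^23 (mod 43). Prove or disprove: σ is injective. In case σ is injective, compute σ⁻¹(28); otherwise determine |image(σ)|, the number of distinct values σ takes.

12

Since 43 is prime, the nonzero elements of ℤ_{43} form a cyclic group of order 42.
As gcd(23, 42) = 1, raising to the 23rd power is a bijection on this group: if a^23 ≡ b^23 then (ab^{−1})^23 = 1, and the only element of order dividing gcd(23, 42) = 1 is 1, so a = b.
With σ(0) = 0 this makes σ injective on all of ℤ_{43}, hence bijective (finite equal-size domain and codomain). In particular σ is injective.
Since σ is injective, we find the preimage of 28. The inverse of x ↦ x^23 on (ℤ_{43})^× is x ↦ x^11, because 23·11 = 253 = 6·42 + 1 ≡ 1 (mod 42) and x^{42} = 1 for x ≠ 0 (Fermat). So σ⁻¹(28) = 28^11 mod 43.
Repeated squaring mod 43: 28^1 ≡ 28, 28^2 ≡ 28² = 784 ≡ 10, 28^4 ≡ 10² = 100 ≡ 14, 28^8 ≡ 14² = 196 ≡ 24. Since 11 = 8 + 2 + 1, 28^11 ≡ 24·10·28: 24·10 = 240 ≡ 25, then 25·28 = 700 ≡ 12. So 28^11 ≡ 12 (mod 43).
Hence σ⁻¹(28) = 12.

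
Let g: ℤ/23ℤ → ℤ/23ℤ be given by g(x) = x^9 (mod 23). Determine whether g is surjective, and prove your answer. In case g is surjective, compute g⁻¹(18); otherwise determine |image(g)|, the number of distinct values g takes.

Since 23 is prime, the nonzero elements of ℤ/23ℤ form a cyclic group of order 22.
As gcd(9, 22) = 1, raising to the 9th power is a bijection on this group: if u^9 ≡ v^9 then (uv^{−1})^9 = 1, and the only element of order dividing gcd(9, 22) = 1 is 1, so u = v.
With g(0) = 0 this makes g injective on all of ℤ/23ℤ, hence bijective (finite equal-size domain and codomain). In particular g is surjective.
Since g is surjective, we find the preimage of 18. The inverse of x ↦ x^9 on (ℤ/23ℤ)^× is x ↦ x^5, because 9·5 = 45 = 2·22 + 1 ≡ 1 (mod 22) and x^{22} = 1 for x ≠ 0 (Fermat). So g⁻¹(18) = 18^5 mod 23.
Repeated squaring mod 23: 18^1 ≡ 18, 18^2 ≡ 18² = 324 ≡ 2, 18^4 ≡ 2² = 4. Since 5 = 4 + 1, 18^5 ≡ 4·18: 4·18 = 72 ≡ 3. So 18^5 ≡ 3 (mod 23).
Hence g⁻¹(18) = 3.

3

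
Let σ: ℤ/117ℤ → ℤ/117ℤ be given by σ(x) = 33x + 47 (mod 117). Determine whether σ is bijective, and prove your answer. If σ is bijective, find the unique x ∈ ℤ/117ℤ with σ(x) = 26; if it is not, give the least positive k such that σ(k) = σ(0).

We have gcd(33, 117) = 3 > 1. Taking s = 0 and t = 39: σ(0) = 47 and σ(39) = 33·39 + 47 = 1334 ≡ 47 (mod 117).
So σ(0) = σ(39) while 0 ≠ 39, so σ is not injective, hence not bijective.
Since σ is not bijective, we find the least positive k with σ(k) = σ(0): this means 33k ≡ 0 (mod 117), i.e. 117 ∣ 33k. Since gcd(33, 117) = 3, dividing through by 3 this holds exactly when 39 ∣ 11k, and as gcd(11, 39) = 1, exactly when 39 ∣ k.
The smallest positive such k is 39.

39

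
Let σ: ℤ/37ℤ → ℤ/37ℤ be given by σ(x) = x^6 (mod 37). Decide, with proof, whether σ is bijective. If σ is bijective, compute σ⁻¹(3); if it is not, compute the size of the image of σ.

σ(3): Repeated squaring mod 37: 3^1 ≡ 3, 3^2 ≡ 3² = 9, 3^4 ≡ 9² = 81 ≡ 7. Since 6 = 4 + 2, 3^6 ≡ 7·9: 7·9 = 63 ≡ 26. So 3^6 ≡ 26 (mod 37).
σ(4): Repeated squaring mod 37: 4^1 ≡ 4, 4^2 ≡ 4² = 16, 4^4 ≡ 16² = 256 ≡ 34. Since 6 = 4 + 2, 4^6 ≡ 34·16: 34·16 = 544 ≡ 26. So 4^6 ≡ 26 (mod 37).
So σ(3) = σ(4) = 26 while 3 ≠ 4, thus σ is not injective, hence not bijective.
Since σ is not bijective, we determine |image(σ)|. Computing x^6 mod 37 for each x (by repeated squaring, reducing mod 37 at every step), the values σ(0), σ(1), …, σ(36) are: 0, 1, 27, 26, 26, 11, 36, 26, 36, 10, 1, 1, 10, 11, 36, 27, 10, 27, 11, 11, 27, 10, 27, 36, 11, 10, 1, 1, 10, 36, 26, 36, 11, 26, 26, 27, 1.
The distinct values are {0, 1, 10, 11, 26, 27, 36}; there are 7 of them.

7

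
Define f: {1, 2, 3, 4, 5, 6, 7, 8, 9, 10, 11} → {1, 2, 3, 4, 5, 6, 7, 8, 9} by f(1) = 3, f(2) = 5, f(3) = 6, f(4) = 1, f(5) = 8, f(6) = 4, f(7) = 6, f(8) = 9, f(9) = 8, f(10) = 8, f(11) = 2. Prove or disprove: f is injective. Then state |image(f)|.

8

f(3) = 6 = f(7) with 3 ≠ 7, so f is not injective.
The image of f is {1, 2, 3, 4, 5, 6, 8, 9}, which has 8 elements.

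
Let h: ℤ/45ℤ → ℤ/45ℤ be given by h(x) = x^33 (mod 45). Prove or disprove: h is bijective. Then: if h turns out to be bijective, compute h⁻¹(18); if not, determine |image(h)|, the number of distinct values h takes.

h(0) = 0^33 = 0.
h(15): Repeated squaring mod 45: 15^1 ≡ 15, 15^2 ≡ 15² = 225 ≡ 0, 15^4 ≡ 0² = 0, 15^8 ≡ 0² = 0, 15^16 ≡ 0² = 0, 15^32 ≡ 0² = 0. Since 33 = 32 + 1, 15^33 ≡ 0·15: 0·15 = 0. So 15^33 ≡ 0 (mod 45).
So h(0) = h(15) = 0 while 0 ≠ 15, so h is not injective, hence not bijective.
Since h is not bijective, we determine |image(h)|. Computing x^33 mod 45 for each x (by repeated squaring, reducing mod 45 at every step), the values h(0), h(1), …, h(44) are: 0, 1, 17, 18, 19, 35, 36, 37, 8, 9, 10, 26, 27, 28, 44, 0, 1, 17, 18, 19, 35, 36, 37, 8, 9, 10, 26, 27, 28, 44, 0, 1, 17, 18, 19, 35, 36, 37, 8, 9, 10, 26, 27, 28, 44.
The distinct values are {0, 1, 8, 9, 10, 17, 18, 19, 26, 27, 28, 35, 36, 37, 44}; there are 15 of them.

15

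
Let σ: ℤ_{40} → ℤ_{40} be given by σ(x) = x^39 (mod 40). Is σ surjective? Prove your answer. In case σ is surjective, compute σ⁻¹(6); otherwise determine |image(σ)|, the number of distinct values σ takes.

σ(0) = 0^39 = 0.
σ(10): Repeated squaring mod 40: 10^1 ≡ 10, 10^2 ≡ 10² = 100 ≡ 20, 10^4 ≡ 20² = 400 ≡ 0, 10^8 ≡ 0² = 0, 10^16 ≡ 0² = 0, 10^32 ≡ 0² = 0. Since 39 = 32 + 4 + 2 + 1, 10^39 ≡ 0·0·20·10: 0·0 = 0, then 0·20 = 0, then 0·10 = 0. So 10^39 ≡ 0 (mod 40).
So σ(0) = σ(10) = 0 while 0 ≠ 10, therefore σ is not injective.
A non-injective map from the 40-element set ℤ_{40} to itself takes at most 39 distinct values, so it cannot be surjective. So σ is not surjective.
Since σ is not surjective, we determine |image(σ)|. Computing x^39 mod 40 for each x (by repeated squaring, reducing mod 40 at every step), the values σ(0), σ(1), …, σ(39) are: 0, 1, 8, 27, 24, 5, 16, 23, 32, 9, 0, 11, 8, 37, 24, 15, 16, 33, 32, 19, 0, 21, 8, 7, 24, 25, 16, 3, 32, 29, 0, 31, 8, 17, 24, 35, 16, 13, 32, 39.
The distinct values are {0, 1, 3, 5, 7, 8, 9, 11, 13, 15, 16, 17, 19, 21, 23, 24, 25, 27, 29, 31, 32, 33, 35, 37, 39}; there are 25 of them.

25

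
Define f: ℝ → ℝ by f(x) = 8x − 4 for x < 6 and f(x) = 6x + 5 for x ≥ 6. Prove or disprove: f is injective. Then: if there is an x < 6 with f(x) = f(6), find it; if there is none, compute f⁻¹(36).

Both pieces are strictly increasing (slopes 8 and 6), so each is injective on its own interval.
The left piece maps (−∞, 6) onto (−∞, 44); the right piece maps [6, ∞) onto [41, ∞).
These images overlap. In particular f(6) = 41 (right piece), and solving 8x − 4 = 41 on the left piece gives x = 45/8 < 6.
So f(45/8) = f(6) with 45/8 ≠ 6, and f is not injective. This x = 45/8 is the requested value below 6.

45/8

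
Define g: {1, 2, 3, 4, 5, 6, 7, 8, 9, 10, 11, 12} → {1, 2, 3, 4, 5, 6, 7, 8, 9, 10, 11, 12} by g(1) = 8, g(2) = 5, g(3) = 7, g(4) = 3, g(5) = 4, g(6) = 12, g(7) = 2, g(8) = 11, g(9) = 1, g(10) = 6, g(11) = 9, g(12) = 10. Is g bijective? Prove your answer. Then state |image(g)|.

12

The values 8, 5, 7, 3, 4, 12, 2, 11, 1, 6, 9, 10 are a permutation of {1, 2, 3, 4, 5, 6, 7, 8, 9, 10, 11, 12}: each element appears exactly once.
So g is injective and surjective, hence bijective.
The image of g is {1, 2, 3, 4, 5, 6, 7, 8, 9, 10, 11, 12}, which has 12 elements.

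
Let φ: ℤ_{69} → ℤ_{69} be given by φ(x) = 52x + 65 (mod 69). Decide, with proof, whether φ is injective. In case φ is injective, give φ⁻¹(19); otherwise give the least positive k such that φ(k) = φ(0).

23

Recall that injectivity means: for all u, v in the domain, φ(u) = φ(v) implies u = v.
If φ(u) = φ(v), then 52u ≡ 52v (mod 69). Because gcd(52, 69) = 1, we may cancel 52 to get u ≡ v (mod 69).
Hence φ is injective.
We now compute 52⁻¹ mod 69 explicitly. Euclid's algorithm: 69 = 1·52 + 17, 52 = 3·17 + 1; back-substituting gives 1 = 4·52 − 3·69, so 52⁻¹ ≡ 4 (mod 69).
Since φ is injective, we compute φ⁻¹(19): solve 52x + 65 ≡ 19 (mod 69), i.e. 52x ≡ 23 (mod 69).
Multiplying by 52⁻¹ = 4 gives x ≡ 4·23 = 92 = 1·69 + 23 ≡ 23 (mod 69).
Check: φ(23) = 52·23 + 65 = 1261 = 18·69 + 19 ≡ 19 (mod 69).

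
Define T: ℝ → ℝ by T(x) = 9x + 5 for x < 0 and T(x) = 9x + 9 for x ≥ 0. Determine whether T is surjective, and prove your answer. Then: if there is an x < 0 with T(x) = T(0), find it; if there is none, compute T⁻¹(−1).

-2/3

Both pieces are strictly increasing (slopes 9 and 9), so each is injective on its own interval.
The left piece maps (−∞, 0) onto (−∞, 5); the right piece maps [0, ∞) onto [9, ∞).
The union (−∞, 5) ∪ [9, ∞) omits the interval between 5 and 9; in particular 5 has no preimage. So T is not surjective.
Because the two images are disjoint, no x < 0 has T(x) = T(0), so we compute T⁻¹(−1): −1 lies in (−∞, 5), so solve 9x + 5 = −1: x = (−1 − 5)/9 = −2/3.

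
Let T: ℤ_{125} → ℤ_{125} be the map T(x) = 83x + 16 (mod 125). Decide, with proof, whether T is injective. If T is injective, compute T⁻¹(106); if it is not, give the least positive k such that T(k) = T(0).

If T(x_1) = T(x_2), then 83x_1 ≡ 83x_2 (mod 125). Because gcd(83, 125) = 1, we may cancel 83 to get x_1 ≡ x_2 (mod 125).
Therefore T is injective.
We now compute 83⁻¹ mod 125 explicitly. Euclid's algorithm: 125 = 1·83 + 42, 83 = 1·42 + 41, 42 = 1·41 + 1; back-substituting gives 1 = 122·83 − 81·125, so 83⁻¹ ≡ 122 (mod 125).
Since T is injective, we find T⁻¹(106): we need 83x ≡ 106 − 16 ≡ 90 (mod 125). Using 83⁻¹ = 122: x ≡ 122·90 = 10980 = 87·125 + 105, so x = 105.
Check: T(105) = 83·105 + 16 = 8731 = 69·125 + 106 ≡ 106 (mod 125).

105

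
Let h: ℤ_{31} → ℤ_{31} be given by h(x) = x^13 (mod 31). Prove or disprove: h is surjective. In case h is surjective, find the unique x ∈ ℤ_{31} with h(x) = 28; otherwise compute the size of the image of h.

14

Since 31 is prime, the nonzero elements of ℤ_{31} form a cyclic group of order 30.
As gcd(13, 30) = 1, raising to the 13th power is a bijection on this group: if s^13 ≡ t^13 then (st^{−1})^13 = 1, and the only element of order dividing gcd(13, 30) = 1 is 1, so s = t.
With h(0) = 0 this makes h injective on all of ℤ_{31}, hence bijective (finite equal-size domain and codomain). In particular h is surjective.
Since h is surjective, we find the preimage of 28. The inverse of x ↦ x^13 on (ℤ_{31})^× is x ↦ x^7, because 13·7 = 91 = 3·30 + 1 ≡ 1 (mod 30) and x^{30} = 1 for x ≠ 0 (Fermat). So h⁻¹(28) = 28^7 mod 31.
Repeated squaring mod 31: 28^1 ≡ 28, 28^2 ≡ 28² = 784 ≡ 9, 28^4 ≡ 9² = 81 ≡ 19. Since 7 = 4 + 2 + 1, 28^7 ≡ 19·9·28: 19·9 = 171 ≡ 16, then 16·28 = 448 ≡ 14. So 28^7 ≡ 14 (mod 31).
Hence h⁻¹(28) = 14.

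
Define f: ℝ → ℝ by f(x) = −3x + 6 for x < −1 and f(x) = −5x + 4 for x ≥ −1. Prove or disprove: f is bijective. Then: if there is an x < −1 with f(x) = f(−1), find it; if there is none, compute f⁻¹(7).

-3/5

Both pieces are strictly decreasing (slopes −3 and −5), so each is injective on its own interval.
The left piece maps (−∞, −1) onto (9, ∞); the right piece maps [−1, ∞) onto (−∞, 9].
Since 9 = 9, the images partition ℝ: f is injective and surjective, hence bijective.
Because the two images are disjoint, no x < −1 has f(x) = f(−1), so we compute f⁻¹(7): 7 lies in (−∞, 9], so solve −5x + 4 = 7: x = (7 − 4)/(−5) = −3/5.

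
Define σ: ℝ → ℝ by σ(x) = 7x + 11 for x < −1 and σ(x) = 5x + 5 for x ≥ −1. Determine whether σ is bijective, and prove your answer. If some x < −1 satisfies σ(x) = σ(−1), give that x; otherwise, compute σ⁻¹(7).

Both pieces are strictly increasing (slopes 7 and 5), so each is injective on its own interval.
The left piece maps (−∞, −1) onto (−∞, 4); the right piece maps [−1, ∞) onto [0, ∞).
These images overlap. In particular σ(−1) = 0 (right piece), and solving 7x + 11 = 0 on the left piece gives x = −11/7 < −1.
So σ(−11/7) = σ(−1) with −11/7 ≠ −1, and σ is not injective, hence not bijective. This x = −11/7 is the requested value below −1.

-11/7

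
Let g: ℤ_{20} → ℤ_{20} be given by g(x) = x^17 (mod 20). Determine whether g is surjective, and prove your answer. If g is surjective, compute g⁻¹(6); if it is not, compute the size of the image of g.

15

g(0) = 0^17 = 0.
g(10): Repeated squaring mod 20: 10^1 ≡ 10, 10^2 ≡ 10² = 100 ≡ 0, 10^4 ≡ 0² = 0, 10^8 ≡ 0² = 0, 10^16 ≡ 0² = 0. Since 17 = 16 + 1, 10^17 ≡ 0·10: 0·10 = 0. So 10^17 ≡ 0 (mod 20).
So g(0) = g(10) = 0 while 0 ≠ 10, hence g is not injective.
A non-injective map from the 20-element set ℤ_{20} to itself takes at most 19 distinct values, so it cannot be surjective. Therefore g is not surjective.
Since g is not surjective, we determine |image(g)|. Computing x^17 mod 20 for each x (by repeated squaring, reducing mod 20 at every step), the values g(0), g(1), …, g(19) are: 0, 1, 12, 3, 4, 5, 16, 7, 8, 9, 0, 11, 12, 13, 4, 15, 16, 17, 8, 19.
The distinct values are {0, 1, 3, 4, 5, 7, 8, 9, 11, 12, 13, 15, 16, 17, 19}; there are 15 of them.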